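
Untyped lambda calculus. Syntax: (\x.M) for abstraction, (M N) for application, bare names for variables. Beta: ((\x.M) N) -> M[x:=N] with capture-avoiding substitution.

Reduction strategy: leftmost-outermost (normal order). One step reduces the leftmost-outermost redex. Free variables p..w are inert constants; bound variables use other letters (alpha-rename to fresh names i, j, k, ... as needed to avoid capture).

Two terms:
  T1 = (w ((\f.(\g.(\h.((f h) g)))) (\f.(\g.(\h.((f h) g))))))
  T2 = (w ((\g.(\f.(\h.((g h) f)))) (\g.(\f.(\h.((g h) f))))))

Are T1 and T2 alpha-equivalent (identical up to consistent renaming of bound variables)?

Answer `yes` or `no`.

Term 1: (w ((\f.(\g.(\h.((f h) g)))) (\f.(\g.(\h.((f h) g))))))
Term 2: (w ((\g.(\f.(\h.((g h) f)))) (\g.(\f.(\h.((g h) f))))))
Alpha-equivalence: compare structure up to binder renaming.
Result: True

Answer: yes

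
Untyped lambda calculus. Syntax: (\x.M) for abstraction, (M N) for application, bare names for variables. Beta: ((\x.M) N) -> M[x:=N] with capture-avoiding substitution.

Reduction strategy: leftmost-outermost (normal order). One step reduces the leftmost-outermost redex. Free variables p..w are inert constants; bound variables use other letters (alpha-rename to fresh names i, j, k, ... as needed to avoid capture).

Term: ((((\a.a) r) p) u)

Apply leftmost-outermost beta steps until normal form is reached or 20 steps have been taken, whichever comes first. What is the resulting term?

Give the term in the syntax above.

Step 0: ((((\a.a) r) p) u)
Step 1: ((r p) u)

Answer: ((r p) u)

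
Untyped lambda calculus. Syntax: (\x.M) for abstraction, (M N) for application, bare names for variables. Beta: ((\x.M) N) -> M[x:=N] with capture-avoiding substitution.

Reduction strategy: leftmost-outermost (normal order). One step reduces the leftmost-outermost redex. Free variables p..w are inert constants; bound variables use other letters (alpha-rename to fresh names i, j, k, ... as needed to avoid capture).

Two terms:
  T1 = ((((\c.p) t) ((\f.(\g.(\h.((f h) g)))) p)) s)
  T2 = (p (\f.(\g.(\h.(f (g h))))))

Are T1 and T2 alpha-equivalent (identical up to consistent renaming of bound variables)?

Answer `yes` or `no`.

Term 1: ((((\c.p) t) ((\f.(\g.(\h.((f h) g)))) p)) s)
Term 2: (p (\f.(\g.(\h.(f (g h))))))
Alpha-equivalence: compare structure up to binder renaming.
Result: False

Answer: no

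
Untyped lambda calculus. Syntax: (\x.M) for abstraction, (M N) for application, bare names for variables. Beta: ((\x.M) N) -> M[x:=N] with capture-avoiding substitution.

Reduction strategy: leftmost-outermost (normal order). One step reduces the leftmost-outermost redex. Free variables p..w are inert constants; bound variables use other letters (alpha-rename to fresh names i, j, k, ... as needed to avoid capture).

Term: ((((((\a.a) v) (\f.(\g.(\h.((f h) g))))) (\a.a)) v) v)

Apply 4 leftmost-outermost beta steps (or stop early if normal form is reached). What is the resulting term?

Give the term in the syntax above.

Answer: ((((v (\f.(\g.(\h.((f h) g))))) (\a.a)) v) v)

Derivation:
Step 0: ((((((\a.a) v) (\f.(\g.(\h.((f h) g))))) (\a.a)) v) v)
Step 1: ((((v (\f.(\g.(\h.((f h) g))))) (\a.a)) v) v)
Step 2: (normal form reached)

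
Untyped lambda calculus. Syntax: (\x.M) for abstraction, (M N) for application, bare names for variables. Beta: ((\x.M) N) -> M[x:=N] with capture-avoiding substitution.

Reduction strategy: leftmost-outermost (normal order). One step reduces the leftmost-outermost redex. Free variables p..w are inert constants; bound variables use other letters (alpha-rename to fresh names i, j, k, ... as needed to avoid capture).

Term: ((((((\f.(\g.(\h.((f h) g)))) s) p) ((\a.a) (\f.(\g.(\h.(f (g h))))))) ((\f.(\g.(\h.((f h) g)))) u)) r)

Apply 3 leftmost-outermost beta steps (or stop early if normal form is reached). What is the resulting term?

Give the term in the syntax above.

Step 0: ((((((\f.(\g.(\h.((f h) g)))) s) p) ((\a.a) (\f.(\g.(\h.(f (g h))))))) ((\f.(\g.(\h.((f h) g)))) u)) r)
Step 1: (((((\g.(\h.((s h) g))) p) ((\a.a) (\f.(\g.(\h.(f (g h))))))) ((\f.(\g.(\h.((f h) g)))) u)) r)
Step 2: ((((\h.((s h) p)) ((\a.a) (\f.(\g.(\h.(f (g h))))))) ((\f.(\g.(\h.((f h) g)))) u)) r)
Step 3: ((((s ((\a.a) (\f.(\g.(\h.(f (g h))))))) p) ((\f.(\g.(\h.((f h) g)))) u)) r)

Answer: ((((s ((\a.a) (\f.(\g.(\h.(f (g h))))))) p) ((\f.(\g.(\h.((f h) g)))) u)) r)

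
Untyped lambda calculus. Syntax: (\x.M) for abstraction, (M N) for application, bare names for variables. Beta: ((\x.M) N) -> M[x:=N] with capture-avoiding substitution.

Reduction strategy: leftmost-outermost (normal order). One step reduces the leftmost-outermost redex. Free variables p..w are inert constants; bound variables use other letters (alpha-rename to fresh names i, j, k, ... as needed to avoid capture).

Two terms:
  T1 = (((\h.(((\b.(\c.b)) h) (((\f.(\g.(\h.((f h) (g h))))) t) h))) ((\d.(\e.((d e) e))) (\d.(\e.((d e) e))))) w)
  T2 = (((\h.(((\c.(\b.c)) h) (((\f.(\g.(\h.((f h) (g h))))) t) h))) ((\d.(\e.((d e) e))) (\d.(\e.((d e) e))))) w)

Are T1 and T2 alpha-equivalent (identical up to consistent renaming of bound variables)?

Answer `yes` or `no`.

Answer: yes

Derivation:
Term 1: (((\h.(((\b.(\c.b)) h) (((\f.(\g.(\h.((f h) (g h))))) t) h))) ((\d.(\e.((d e) e))) (\d.(\e.((d e) e))))) w)
Term 2: (((\h.(((\c.(\b.c)) h) (((\f.(\g.(\h.((f h) (g h))))) t) h))) ((\d.(\e.((d e) e))) (\d.(\e.((d e) e))))) w)
Alpha-equivalence: compare structure up to binder renaming.
Result: True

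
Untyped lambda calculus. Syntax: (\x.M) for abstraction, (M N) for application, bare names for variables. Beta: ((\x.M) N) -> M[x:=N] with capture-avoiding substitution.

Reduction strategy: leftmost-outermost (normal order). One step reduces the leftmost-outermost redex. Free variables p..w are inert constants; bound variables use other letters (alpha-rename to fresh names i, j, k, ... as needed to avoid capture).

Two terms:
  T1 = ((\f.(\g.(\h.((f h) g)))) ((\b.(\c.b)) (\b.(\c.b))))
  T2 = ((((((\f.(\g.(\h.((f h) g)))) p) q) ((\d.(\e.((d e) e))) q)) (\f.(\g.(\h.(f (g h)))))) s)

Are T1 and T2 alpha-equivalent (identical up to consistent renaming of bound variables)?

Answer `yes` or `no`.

Term 1: ((\f.(\g.(\h.((f h) g)))) ((\b.(\c.b)) (\b.(\c.b))))
Term 2: ((((((\f.(\g.(\h.((f h) g)))) p) q) ((\d.(\e.((d e) e))) q)) (\f.(\g.(\h.(f (g h)))))) s)
Alpha-equivalence: compare structure up to binder renaming.
Result: False

Answer: no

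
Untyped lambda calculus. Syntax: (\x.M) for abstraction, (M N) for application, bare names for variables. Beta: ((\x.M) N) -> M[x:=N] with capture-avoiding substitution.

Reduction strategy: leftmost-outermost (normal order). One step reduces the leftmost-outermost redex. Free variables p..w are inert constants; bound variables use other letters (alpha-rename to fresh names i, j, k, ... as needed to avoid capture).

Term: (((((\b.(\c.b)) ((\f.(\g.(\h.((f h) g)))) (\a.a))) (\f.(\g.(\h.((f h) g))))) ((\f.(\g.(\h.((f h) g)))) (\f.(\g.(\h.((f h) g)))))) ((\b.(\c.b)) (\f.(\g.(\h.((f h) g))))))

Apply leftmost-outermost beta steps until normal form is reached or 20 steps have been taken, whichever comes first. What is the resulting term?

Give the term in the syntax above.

Step 0: (((((\b.(\c.b)) ((\f.(\g.(\h.((f h) g)))) (\a.a))) (\f.(\g.(\h.((f h) g))))) ((\f.(\g.(\h.((f h) g)))) (\f.(\g.(\h.((f h) g)))))) ((\b.(\c.b)) (\f.(\g.(\h.((f h) g))))))
Step 1: ((((\c.((\f.(\g.(\h.((f h) g)))) (\a.a))) (\f.(\g.(\h.((f h) g))))) ((\f.(\g.(\h.((f h) g)))) (\f.(\g.(\h.((f h) g)))))) ((\b.(\c.b)) (\f.(\g.(\h.((f h) g))))))
Step 2: ((((\f.(\g.(\h.((f h) g)))) (\a.a)) ((\f.(\g.(\h.((f h) g)))) (\f.(\g.(\h.((f h) g)))))) ((\b.(\c.b)) (\f.(\g.(\h.((f h) g))))))
Step 3: (((\g.(\h.(((\a.a) h) g))) ((\f.(\g.(\h.((f h) g)))) (\f.(\g.(\h.((f h) g)))))) ((\b.(\c.b)) (\f.(\g.(\h.((f h) g))))))
Step 4: ((\h.(((\a.a) h) ((\f.(\g.(\h.((f h) g)))) (\f.(\g.(\h.((f h) g))))))) ((\b.(\c.b)) (\f.(\g.(\h.((f h) g))))))
Step 5: (((\a.a) ((\b.(\c.b)) (\f.(\g.(\h.((f h) g)))))) ((\f.(\g.(\h.((f h) g)))) (\f.(\g.(\h.((f h) g))))))
Step 6: (((\b.(\c.b)) (\f.(\g.(\h.((f h) g))))) ((\f.(\g.(\h.((f h) g)))) (\f.(\g.(\h.((f h) g))))))
Step 7: ((\c.(\f.(\g.(\h.((f h) g))))) ((\f.(\g.(\h.((f h) g)))) (\f.(\g.(\h.((f h) g))))))
Step 8: (\f.(\g.(\h.((f h) g))))

Answer: (\f.(\g.(\h.((f h) g))))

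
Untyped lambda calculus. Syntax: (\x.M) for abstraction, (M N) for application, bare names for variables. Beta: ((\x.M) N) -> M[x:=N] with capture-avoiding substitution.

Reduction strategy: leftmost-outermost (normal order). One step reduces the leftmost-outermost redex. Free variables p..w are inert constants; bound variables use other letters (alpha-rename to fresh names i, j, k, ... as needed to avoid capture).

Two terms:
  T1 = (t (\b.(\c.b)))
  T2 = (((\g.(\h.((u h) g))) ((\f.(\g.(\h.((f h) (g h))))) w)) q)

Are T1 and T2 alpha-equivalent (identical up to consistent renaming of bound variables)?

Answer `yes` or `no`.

Answer: no

Derivation:
Term 1: (t (\b.(\c.b)))
Term 2: (((\g.(\h.((u h) g))) ((\f.(\g.(\h.((f h) (g h))))) w)) q)
Alpha-equivalence: compare structure up to binder renaming.
Result: False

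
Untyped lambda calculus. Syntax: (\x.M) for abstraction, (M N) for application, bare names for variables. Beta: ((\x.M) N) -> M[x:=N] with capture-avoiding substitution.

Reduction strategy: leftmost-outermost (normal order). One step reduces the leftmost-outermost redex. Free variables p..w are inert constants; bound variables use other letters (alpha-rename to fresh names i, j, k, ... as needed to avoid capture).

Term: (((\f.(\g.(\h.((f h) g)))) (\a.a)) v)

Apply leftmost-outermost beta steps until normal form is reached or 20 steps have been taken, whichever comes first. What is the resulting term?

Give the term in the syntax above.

Answer: (\h.(h v))

Derivation:
Step 0: (((\f.(\g.(\h.((f h) g)))) (\a.a)) v)
Step 1: ((\g.(\h.(((\a.a) h) g))) v)
Step 2: (\h.(((\a.a) h) v))
Step 3: (\h.(h v))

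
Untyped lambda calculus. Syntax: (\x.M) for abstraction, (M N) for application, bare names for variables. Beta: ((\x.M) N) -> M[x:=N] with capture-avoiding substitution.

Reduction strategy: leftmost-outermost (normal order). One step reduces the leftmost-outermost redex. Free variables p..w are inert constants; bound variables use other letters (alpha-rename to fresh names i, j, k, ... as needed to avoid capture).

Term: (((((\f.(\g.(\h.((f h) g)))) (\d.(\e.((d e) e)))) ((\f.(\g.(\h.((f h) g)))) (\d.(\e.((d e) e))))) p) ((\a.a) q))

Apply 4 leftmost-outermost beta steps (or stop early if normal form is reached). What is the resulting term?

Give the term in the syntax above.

Answer: (((\e.((p e) e)) ((\f.(\g.(\h.((f h) g)))) (\d.(\e.((d e) e))))) ((\a.a) q))

Derivation:
Step 0: (((((\f.(\g.(\h.((f h) g)))) (\d.(\e.((d e) e)))) ((\f.(\g.(\h.((f h) g)))) (\d.(\e.((d e) e))))) p) ((\a.a) q))
Step 1: ((((\g.(\h.(((\d.(\e.((d e) e))) h) g))) ((\f.(\g.(\h.((f h) g)))) (\d.(\e.((d e) e))))) p) ((\a.a) q))
Step 2: (((\h.(((\d.(\e.((d e) e))) h) ((\f.(\g.(\h.((f h) g)))) (\d.(\e.((d e) e)))))) p) ((\a.a) q))
Step 3: ((((\d.(\e.((d e) e))) p) ((\f.(\g.(\h.((f h) g)))) (\d.(\e.((d e) e))))) ((\a.a) q))
Step 4: (((\e.((p e) e)) ((\f.(\g.(\h.((f h) g)))) (\d.(\e.((d e) e))))) ((\a.a) q))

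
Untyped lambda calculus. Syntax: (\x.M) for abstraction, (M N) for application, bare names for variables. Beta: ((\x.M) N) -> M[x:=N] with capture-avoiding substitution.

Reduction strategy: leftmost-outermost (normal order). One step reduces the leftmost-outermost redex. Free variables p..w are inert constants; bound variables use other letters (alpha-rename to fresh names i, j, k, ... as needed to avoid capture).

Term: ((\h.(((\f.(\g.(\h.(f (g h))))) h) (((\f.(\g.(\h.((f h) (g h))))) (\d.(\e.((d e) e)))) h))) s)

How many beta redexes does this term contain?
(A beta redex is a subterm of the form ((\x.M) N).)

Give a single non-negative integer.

Term: ((\h.(((\f.(\g.(\h.(f (g h))))) h) (((\f.(\g.(\h.((f h) (g h))))) (\d.(\e.((d e) e)))) h))) s)
  Redex: ((\h.(((\f.(\g.(\h.(f (g h))))) h) (((\f.(\g.(\h.((f h) (g h))))) (\d.(\e.((d e) e)))) h))) s)
  Redex: ((\f.(\g.(\h.(f (g h))))) h)
  Redex: ((\f.(\g.(\h.((f h) (g h))))) (\d.(\e.((d e) e))))
Total redexes: 3

Answer: 3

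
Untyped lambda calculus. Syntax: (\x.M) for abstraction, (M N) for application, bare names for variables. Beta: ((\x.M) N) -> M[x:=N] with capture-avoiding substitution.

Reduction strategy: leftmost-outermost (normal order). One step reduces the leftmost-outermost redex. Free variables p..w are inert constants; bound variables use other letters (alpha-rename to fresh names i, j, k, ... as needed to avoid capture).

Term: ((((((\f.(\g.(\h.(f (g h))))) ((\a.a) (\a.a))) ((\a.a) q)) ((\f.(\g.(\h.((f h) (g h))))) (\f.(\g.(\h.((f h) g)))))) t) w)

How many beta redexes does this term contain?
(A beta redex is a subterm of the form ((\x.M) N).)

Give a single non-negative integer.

Answer: 4

Derivation:
Term: ((((((\f.(\g.(\h.(f (g h))))) ((\a.a) (\a.a))) ((\a.a) q)) ((\f.(\g.(\h.((f h) (g h))))) (\f.(\g.(\h.((f h) g)))))) t) w)
  Redex: ((\f.(\g.(\h.(f (g h))))) ((\a.a) (\a.a)))
  Redex: ((\a.a) (\a.a))
  Redex: ((\a.a) q)
  Redex: ((\f.(\g.(\h.((f h) (g h))))) (\f.(\g.(\h.((f h) g)))))
Total redexes: 4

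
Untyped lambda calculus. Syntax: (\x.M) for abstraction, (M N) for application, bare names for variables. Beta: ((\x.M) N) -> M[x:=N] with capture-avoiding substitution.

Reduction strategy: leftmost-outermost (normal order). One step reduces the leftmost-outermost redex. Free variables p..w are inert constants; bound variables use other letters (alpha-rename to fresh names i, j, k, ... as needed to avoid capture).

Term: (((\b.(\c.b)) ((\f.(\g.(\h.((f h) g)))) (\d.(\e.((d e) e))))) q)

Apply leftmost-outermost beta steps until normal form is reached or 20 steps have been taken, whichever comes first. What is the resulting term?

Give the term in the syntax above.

Answer: (\g.(\h.((h g) g)))

Derivation:
Step 0: (((\b.(\c.b)) ((\f.(\g.(\h.((f h) g)))) (\d.(\e.((d e) e))))) q)
Step 1: ((\c.((\f.(\g.(\h.((f h) g)))) (\d.(\e.((d e) e))))) q)
Step 2: ((\f.(\g.(\h.((f h) g)))) (\d.(\e.((d e) e))))
Step 3: (\g.(\h.(((\d.(\e.((d e) e))) h) g)))
Step 4: (\g.(\h.((\e.((h e) e)) g)))
Step 5: (\g.(\h.((h g) g)))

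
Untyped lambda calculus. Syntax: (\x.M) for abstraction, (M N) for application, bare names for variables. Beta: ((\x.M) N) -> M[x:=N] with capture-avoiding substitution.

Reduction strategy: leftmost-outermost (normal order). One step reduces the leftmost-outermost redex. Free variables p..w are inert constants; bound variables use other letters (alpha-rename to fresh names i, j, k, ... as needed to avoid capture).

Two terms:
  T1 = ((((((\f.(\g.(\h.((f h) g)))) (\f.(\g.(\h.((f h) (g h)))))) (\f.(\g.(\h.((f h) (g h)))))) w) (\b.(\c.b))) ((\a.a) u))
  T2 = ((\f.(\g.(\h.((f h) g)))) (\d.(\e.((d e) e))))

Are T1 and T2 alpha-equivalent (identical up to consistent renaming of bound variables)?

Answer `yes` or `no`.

Answer: no

Derivation:
Term 1: ((((((\f.(\g.(\h.((f h) g)))) (\f.(\g.(\h.((f h) (g h)))))) (\f.(\g.(\h.((f h) (g h)))))) w) (\b.(\c.b))) ((\a.a) u))
Term 2: ((\f.(\g.(\h.((f h) g)))) (\d.(\e.((d e) e))))
Alpha-equivalence: compare structure up to binder renaming.
Result: False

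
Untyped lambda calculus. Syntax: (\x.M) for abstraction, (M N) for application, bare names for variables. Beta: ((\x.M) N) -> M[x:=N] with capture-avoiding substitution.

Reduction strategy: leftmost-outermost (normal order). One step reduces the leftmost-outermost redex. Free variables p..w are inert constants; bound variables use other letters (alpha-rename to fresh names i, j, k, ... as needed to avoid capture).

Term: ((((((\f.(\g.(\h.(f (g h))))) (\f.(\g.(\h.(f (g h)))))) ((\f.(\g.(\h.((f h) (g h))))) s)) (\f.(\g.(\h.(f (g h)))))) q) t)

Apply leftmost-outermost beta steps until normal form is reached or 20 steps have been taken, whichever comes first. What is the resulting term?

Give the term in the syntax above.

Step 0: ((((((\f.(\g.(\h.(f (g h))))) (\f.(\g.(\h.(f (g h)))))) ((\f.(\g.(\h.((f h) (g h))))) s)) (\f.(\g.(\h.(f (g h)))))) q) t)
Step 1: (((((\g.(\h.((\f.(\g.(\h.(f (g h))))) (g h)))) ((\f.(\g.(\h.((f h) (g h))))) s)) (\f.(\g.(\h.(f (g h)))))) q) t)
Step 2: ((((\h.((\f.(\g.(\h.(f (g h))))) (((\f.(\g.(\h.((f h) (g h))))) s) h))) (\f.(\g.(\h.(f (g h)))))) q) t)
Step 3: ((((\f.(\g.(\h.(f (g h))))) (((\f.(\g.(\h.((f h) (g h))))) s) (\f.(\g.(\h.(f (g h))))))) q) t)
Step 4: (((\g.(\h.((((\f.(\g.(\h.((f h) (g h))))) s) (\f.(\g.(\h.(f (g h)))))) (g h)))) q) t)
Step 5: ((\h.((((\f.(\g.(\h.((f h) (g h))))) s) (\f.(\g.(\h.(f (g h)))))) (q h))) t)
Step 6: ((((\f.(\g.(\h.((f h) (g h))))) s) (\f.(\g.(\h.(f (g h)))))) (q t))
Step 7: (((\g.(\h.((s h) (g h)))) (\f.(\g.(\h.(f (g h)))))) (q t))
Step 8: ((\h.((s h) ((\f.(\g.(\h.(f (g h))))) h))) (q t))
Step 9: ((s (q t)) ((\f.(\g.(\h.(f (g h))))) (q t)))
Step 10: ((s (q t)) (\g.(\h.((q t) (g h)))))

Answer: ((s (q t)) (\g.(\h.((q t) (g h)))))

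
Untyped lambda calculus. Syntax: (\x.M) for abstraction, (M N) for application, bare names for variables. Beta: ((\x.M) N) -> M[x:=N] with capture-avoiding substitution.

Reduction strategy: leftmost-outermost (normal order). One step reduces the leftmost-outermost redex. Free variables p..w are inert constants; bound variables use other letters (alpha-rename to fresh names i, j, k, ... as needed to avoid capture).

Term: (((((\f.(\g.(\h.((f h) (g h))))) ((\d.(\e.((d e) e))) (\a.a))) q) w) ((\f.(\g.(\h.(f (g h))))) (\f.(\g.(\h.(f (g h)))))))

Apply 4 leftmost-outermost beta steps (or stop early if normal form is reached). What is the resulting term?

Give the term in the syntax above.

Step 0: (((((\f.(\g.(\h.((f h) (g h))))) ((\d.(\e.((d e) e))) (\a.a))) q) w) ((\f.(\g.(\h.(f (g h))))) (\f.(\g.(\h.(f (g h)))))))
Step 1: ((((\g.(\h.((((\d.(\e.((d e) e))) (\a.a)) h) (g h)))) q) w) ((\f.(\g.(\h.(f (g h))))) (\f.(\g.(\h.(f (g h)))))))
Step 2: (((\h.((((\d.(\e.((d e) e))) (\a.a)) h) (q h))) w) ((\f.(\g.(\h.(f (g h))))) (\f.(\g.(\h.(f (g h)))))))
Step 3: (((((\d.(\e.((d e) e))) (\a.a)) w) (q w)) ((\f.(\g.(\h.(f (g h))))) (\f.(\g.(\h.(f (g h)))))))
Step 4: ((((\e.(((\a.a) e) e)) w) (q w)) ((\f.(\g.(\h.(f (g h))))) (\f.(\g.(\h.(f (g h)))))))

Answer: ((((\e.(((\a.a) e) e)) w) (q w)) ((\f.(\g.(\h.(f (g h))))) (\f.(\g.(\h.(f (g h)))))))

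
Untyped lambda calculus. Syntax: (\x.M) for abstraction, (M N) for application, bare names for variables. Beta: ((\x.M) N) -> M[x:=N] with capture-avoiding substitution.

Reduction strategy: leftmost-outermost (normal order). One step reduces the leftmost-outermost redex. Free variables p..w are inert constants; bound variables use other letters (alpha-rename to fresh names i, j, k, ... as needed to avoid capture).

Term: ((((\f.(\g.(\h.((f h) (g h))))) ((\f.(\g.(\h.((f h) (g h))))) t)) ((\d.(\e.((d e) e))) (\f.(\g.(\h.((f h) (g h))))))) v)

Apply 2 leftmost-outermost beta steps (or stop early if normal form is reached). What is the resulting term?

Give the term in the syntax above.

Step 0: ((((\f.(\g.(\h.((f h) (g h))))) ((\f.(\g.(\h.((f h) (g h))))) t)) ((\d.(\e.((d e) e))) (\f.(\g.(\h.((f h) (g h))))))) v)
Step 1: (((\g.(\h.((((\f.(\g.(\h.((f h) (g h))))) t) h) (g h)))) ((\d.(\e.((d e) e))) (\f.(\g.(\h.((f h) (g h))))))) v)
Step 2: ((\h.((((\f.(\g.(\h.((f h) (g h))))) t) h) (((\d.(\e.((d e) e))) (\f.(\g.(\h.((f h) (g h)))))) h))) v)

Answer: ((\h.((((\f.(\g.(\h.((f h) (g h))))) t) h) (((\d.(\e.((d e) e))) (\f.(\g.(\h.((f h) (g h)))))) h))) v)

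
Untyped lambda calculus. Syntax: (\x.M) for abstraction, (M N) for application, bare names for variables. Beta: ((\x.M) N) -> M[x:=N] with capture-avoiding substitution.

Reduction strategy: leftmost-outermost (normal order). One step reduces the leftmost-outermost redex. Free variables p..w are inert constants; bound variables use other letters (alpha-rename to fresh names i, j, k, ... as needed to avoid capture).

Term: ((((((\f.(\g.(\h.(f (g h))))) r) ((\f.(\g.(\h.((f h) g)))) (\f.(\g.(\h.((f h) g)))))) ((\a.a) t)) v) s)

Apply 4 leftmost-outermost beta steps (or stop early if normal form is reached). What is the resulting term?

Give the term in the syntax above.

Answer: (((r ((\g.(\h.(((\f.(\g.(\h.((f h) g)))) h) g))) ((\a.a) t))) v) s)

Derivation:
Step 0: ((((((\f.(\g.(\h.(f (g h))))) r) ((\f.(\g.(\h.((f h) g)))) (\f.(\g.(\h.((f h) g)))))) ((\a.a) t)) v) s)
Step 1: (((((\g.(\h.(r (g h)))) ((\f.(\g.(\h.((f h) g)))) (\f.(\g.(\h.((f h) g)))))) ((\a.a) t)) v) s)
Step 2: ((((\h.(r (((\f.(\g.(\h.((f h) g)))) (\f.(\g.(\h.((f h) g))))) h))) ((\a.a) t)) v) s)
Step 3: (((r (((\f.(\g.(\h.((f h) g)))) (\f.(\g.(\h.((f h) g))))) ((\a.a) t))) v) s)
Step 4: (((r ((\g.(\h.(((\f.(\g.(\h.((f h) g)))) h) g))) ((\a.a) t))) v) s)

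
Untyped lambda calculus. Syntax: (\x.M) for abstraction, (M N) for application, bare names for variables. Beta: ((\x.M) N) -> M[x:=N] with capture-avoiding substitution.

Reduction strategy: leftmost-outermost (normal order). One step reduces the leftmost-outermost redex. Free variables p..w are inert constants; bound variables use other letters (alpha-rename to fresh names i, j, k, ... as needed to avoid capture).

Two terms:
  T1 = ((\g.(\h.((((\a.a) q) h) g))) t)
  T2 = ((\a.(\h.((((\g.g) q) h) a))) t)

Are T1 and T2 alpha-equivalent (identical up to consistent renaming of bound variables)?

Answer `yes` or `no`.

Term 1: ((\g.(\h.((((\a.a) q) h) g))) t)
Term 2: ((\a.(\h.((((\g.g) q) h) a))) t)
Alpha-equivalence: compare structure up to binder renaming.
Result: True

Answer: yes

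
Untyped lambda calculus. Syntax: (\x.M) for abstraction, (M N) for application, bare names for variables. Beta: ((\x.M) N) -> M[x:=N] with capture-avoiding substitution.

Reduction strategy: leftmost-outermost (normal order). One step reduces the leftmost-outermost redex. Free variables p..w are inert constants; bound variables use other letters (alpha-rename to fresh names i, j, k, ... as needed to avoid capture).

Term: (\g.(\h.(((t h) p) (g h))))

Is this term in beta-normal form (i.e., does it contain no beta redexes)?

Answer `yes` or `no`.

Answer: yes

Derivation:
Term: (\g.(\h.(((t h) p) (g h))))
No beta redexes found.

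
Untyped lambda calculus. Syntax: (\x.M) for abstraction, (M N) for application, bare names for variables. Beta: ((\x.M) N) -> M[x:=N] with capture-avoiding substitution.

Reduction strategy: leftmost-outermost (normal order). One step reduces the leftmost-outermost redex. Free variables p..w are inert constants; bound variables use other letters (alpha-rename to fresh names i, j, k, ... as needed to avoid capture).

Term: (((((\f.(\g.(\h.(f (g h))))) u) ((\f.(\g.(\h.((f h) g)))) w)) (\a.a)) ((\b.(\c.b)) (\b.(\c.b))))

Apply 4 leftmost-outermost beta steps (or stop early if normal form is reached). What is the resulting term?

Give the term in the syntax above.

Step 0: (((((\f.(\g.(\h.(f (g h))))) u) ((\f.(\g.(\h.((f h) g)))) w)) (\a.a)) ((\b.(\c.b)) (\b.(\c.b))))
Step 1: ((((\g.(\h.(u (g h)))) ((\f.(\g.(\h.((f h) g)))) w)) (\a.a)) ((\b.(\c.b)) (\b.(\c.b))))
Step 2: (((\h.(u (((\f.(\g.(\h.((f h) g)))) w) h))) (\a.a)) ((\b.(\c.b)) (\b.(\c.b))))
Step 3: ((u (((\f.(\g.(\h.((f h) g)))) w) (\a.a))) ((\b.(\c.b)) (\b.(\c.b))))
Step 4: ((u ((\g.(\h.((w h) g))) (\a.a))) ((\b.(\c.b)) (\b.(\c.b))))

Answer: ((u ((\g.(\h.((w h) g))) (\a.a))) ((\b.(\c.b)) (\b.(\c.b))))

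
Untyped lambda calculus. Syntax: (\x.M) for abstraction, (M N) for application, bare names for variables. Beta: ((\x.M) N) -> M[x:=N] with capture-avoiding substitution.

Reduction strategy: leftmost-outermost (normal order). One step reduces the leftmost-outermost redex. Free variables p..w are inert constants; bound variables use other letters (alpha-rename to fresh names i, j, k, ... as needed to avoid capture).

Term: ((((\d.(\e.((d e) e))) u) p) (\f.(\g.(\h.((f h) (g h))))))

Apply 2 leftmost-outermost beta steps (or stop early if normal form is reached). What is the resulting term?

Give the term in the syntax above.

Step 0: ((((\d.(\e.((d e) e))) u) p) (\f.(\g.(\h.((f h) (g h))))))
Step 1: (((\e.((u e) e)) p) (\f.(\g.(\h.((f h) (g h))))))
Step 2: (((u p) p) (\f.(\g.(\h.((f h) (g h))))))

Answer: (((u p) p) (\f.(\g.(\h.((f h) (g h))))))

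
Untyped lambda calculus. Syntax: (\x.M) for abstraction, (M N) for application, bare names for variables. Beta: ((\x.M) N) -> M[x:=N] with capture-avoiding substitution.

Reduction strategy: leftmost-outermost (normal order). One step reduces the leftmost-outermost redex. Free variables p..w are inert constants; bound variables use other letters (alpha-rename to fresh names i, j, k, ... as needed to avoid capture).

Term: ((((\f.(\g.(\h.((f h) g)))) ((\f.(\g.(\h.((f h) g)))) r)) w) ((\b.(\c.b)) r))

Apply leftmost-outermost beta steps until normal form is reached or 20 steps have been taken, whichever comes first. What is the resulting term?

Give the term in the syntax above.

Answer: ((r w) (\c.r))

Derivation:
Step 0: ((((\f.(\g.(\h.((f h) g)))) ((\f.(\g.(\h.((f h) g)))) r)) w) ((\b.(\c.b)) r))
Step 1: (((\g.(\h.((((\f.(\g.(\h.((f h) g)))) r) h) g))) w) ((\b.(\c.b)) r))
Step 2: ((\h.((((\f.(\g.(\h.((f h) g)))) r) h) w)) ((\b.(\c.b)) r))
Step 3: ((((\f.(\g.(\h.((f h) g)))) r) ((\b.(\c.b)) r)) w)
Step 4: (((\g.(\h.((r h) g))) ((\b.(\c.b)) r)) w)
Step 5: ((\h.((r h) ((\b.(\c.b)) r))) w)
Step 6: ((r w) ((\b.(\c.b)) r))
Step 7: ((r w) (\c.r))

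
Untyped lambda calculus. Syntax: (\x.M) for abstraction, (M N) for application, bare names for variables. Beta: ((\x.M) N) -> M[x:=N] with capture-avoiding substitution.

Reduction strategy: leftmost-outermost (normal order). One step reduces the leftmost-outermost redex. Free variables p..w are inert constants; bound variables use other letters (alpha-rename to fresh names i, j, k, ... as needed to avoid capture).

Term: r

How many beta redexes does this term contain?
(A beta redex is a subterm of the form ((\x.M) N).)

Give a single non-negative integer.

Term: r
  (no redexes)
Total redexes: 0

Answer: 0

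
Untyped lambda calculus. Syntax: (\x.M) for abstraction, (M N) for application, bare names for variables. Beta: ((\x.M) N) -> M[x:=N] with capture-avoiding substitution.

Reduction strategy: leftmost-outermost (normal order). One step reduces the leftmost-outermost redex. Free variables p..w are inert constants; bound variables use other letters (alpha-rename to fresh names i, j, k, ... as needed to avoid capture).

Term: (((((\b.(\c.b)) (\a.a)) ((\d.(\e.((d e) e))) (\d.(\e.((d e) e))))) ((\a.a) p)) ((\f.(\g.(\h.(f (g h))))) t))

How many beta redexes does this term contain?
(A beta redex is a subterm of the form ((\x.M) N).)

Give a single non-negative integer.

Term: (((((\b.(\c.b)) (\a.a)) ((\d.(\e.((d e) e))) (\d.(\e.((d e) e))))) ((\a.a) p)) ((\f.(\g.(\h.(f (g h))))) t))
  Redex: ((\b.(\c.b)) (\a.a))
  Redex: ((\d.(\e.((d e) e))) (\d.(\e.((d e) e))))
  Redex: ((\a.a) p)
  Redex: ((\f.(\g.(\h.(f (g h))))) t)
Total redexes: 4

Answer: 4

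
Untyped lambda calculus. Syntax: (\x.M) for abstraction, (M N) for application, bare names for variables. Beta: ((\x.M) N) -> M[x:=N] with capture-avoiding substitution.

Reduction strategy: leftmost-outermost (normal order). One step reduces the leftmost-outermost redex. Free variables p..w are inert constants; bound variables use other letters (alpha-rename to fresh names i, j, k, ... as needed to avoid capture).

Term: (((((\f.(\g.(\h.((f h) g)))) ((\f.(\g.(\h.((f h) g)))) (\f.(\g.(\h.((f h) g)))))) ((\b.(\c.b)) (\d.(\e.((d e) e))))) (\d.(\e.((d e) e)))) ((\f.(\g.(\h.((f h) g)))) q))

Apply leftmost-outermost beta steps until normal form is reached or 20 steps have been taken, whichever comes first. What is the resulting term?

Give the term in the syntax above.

Step 0: (((((\f.(\g.(\h.((f h) g)))) ((\f.(\g.(\h.((f h) g)))) (\f.(\g.(\h.((f h) g)))))) ((\b.(\c.b)) (\d.(\e.((d e) e))))) (\d.(\e.((d e) e)))) ((\f.(\g.(\h.((f h) g)))) q))
Step 1: ((((\g.(\h.((((\f.(\g.(\h.((f h) g)))) (\f.(\g.(\h.((f h) g))))) h) g))) ((\b.(\c.b)) (\d.(\e.((d e) e))))) (\d.(\e.((d e) e)))) ((\f.(\g.(\h.((f h) g)))) q))
Step 2: (((\h.((((\f.(\g.(\h.((f h) g)))) (\f.(\g.(\h.((f h) g))))) h) ((\b.(\c.b)) (\d.(\e.((d e) e)))))) (\d.(\e.((d e) e)))) ((\f.(\g.(\h.((f h) g)))) q))
Step 3: (((((\f.(\g.(\h.((f h) g)))) (\f.(\g.(\h.((f h) g))))) (\d.(\e.((d e) e)))) ((\b.(\c.b)) (\d.(\e.((d e) e))))) ((\f.(\g.(\h.((f h) g)))) q))
Step 4: ((((\g.(\h.(((\f.(\g.(\h.((f h) g)))) h) g))) (\d.(\e.((d e) e)))) ((\b.(\c.b)) (\d.(\e.((d e) e))))) ((\f.(\g.(\h.((f h) g)))) q))
Step 5: (((\h.(((\f.(\g.(\h.((f h) g)))) h) (\d.(\e.((d e) e))))) ((\b.(\c.b)) (\d.(\e.((d e) e))))) ((\f.(\g.(\h.((f h) g)))) q))
Step 6: ((((\f.(\g.(\h.((f h) g)))) ((\b.(\c.b)) (\d.(\e.((d e) e))))) (\d.(\e.((d e) e)))) ((\f.(\g.(\h.((f h) g)))) q))
Step 7: (((\g.(\h.((((\b.(\c.b)) (\d.(\e.((d e) e)))) h) g))) (\d.(\e.((d e) e)))) ((\f.(\g.(\h.((f h) g)))) q))
Step 8: ((\h.((((\b.(\c.b)) (\d.(\e.((d e) e)))) h) (\d.(\e.((d e) e))))) ((\f.(\g.(\h.((f h) g)))) q))
Step 9: ((((\b.(\c.b)) (\d.(\e.((d e) e)))) ((\f.(\g.(\h.((f h) g)))) q)) (\d.(\e.((d e) e))))
Step 10: (((\c.(\d.(\e.((d e) e)))) ((\f.(\g.(\h.((f h) g)))) q)) (\d.(\e.((d e) e))))
Step 11: ((\d.(\e.((d e) e))) (\d.(\e.((d e) e))))
Step 12: (\e.(((\d.(\e.((d e) e))) e) e))
Step 13: (\e.((\i.((e i) i)) e))
Step 14: (\e.((e e) e))

Answer: (\e.((e e) e))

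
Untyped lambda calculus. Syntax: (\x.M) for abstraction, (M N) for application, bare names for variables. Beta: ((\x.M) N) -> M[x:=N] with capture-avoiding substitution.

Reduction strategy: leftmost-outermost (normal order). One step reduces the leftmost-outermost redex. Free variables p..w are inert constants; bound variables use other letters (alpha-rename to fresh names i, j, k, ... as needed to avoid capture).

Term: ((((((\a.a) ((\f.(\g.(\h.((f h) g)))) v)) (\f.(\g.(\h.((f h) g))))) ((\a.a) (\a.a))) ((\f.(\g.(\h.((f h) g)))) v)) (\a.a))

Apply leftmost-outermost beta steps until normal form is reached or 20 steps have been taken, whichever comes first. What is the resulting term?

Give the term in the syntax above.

Step 0: ((((((\a.a) ((\f.(\g.(\h.((f h) g)))) v)) (\f.(\g.(\h.((f h) g))))) ((\a.a) (\a.a))) ((\f.(\g.(\h.((f h) g)))) v)) (\a.a))
Step 1: ((((((\f.(\g.(\h.((f h) g)))) v) (\f.(\g.(\h.((f h) g))))) ((\a.a) (\a.a))) ((\f.(\g.(\h.((f h) g)))) v)) (\a.a))
Step 2: (((((\g.(\h.((v h) g))) (\f.(\g.(\h.((f h) g))))) ((\a.a) (\a.a))) ((\f.(\g.(\h.((f h) g)))) v)) (\a.a))
Step 3: ((((\h.((v h) (\f.(\g.(\h.((f h) g)))))) ((\a.a) (\a.a))) ((\f.(\g.(\h.((f h) g)))) v)) (\a.a))
Step 4: ((((v ((\a.a) (\a.a))) (\f.(\g.(\h.((f h) g))))) ((\f.(\g.(\h.((f h) g)))) v)) (\a.a))
Step 5: ((((v (\a.a)) (\f.(\g.(\h.((f h) g))))) ((\f.(\g.(\h.((f h) g)))) v)) (\a.a))
Step 6: ((((v (\a.a)) (\f.(\g.(\h.((f h) g))))) (\g.(\h.((v h) g)))) (\a.a))

Answer: ((((v (\a.a)) (\f.(\g.(\h.((f h) g))))) (\g.(\h.((v h) g)))) (\a.a))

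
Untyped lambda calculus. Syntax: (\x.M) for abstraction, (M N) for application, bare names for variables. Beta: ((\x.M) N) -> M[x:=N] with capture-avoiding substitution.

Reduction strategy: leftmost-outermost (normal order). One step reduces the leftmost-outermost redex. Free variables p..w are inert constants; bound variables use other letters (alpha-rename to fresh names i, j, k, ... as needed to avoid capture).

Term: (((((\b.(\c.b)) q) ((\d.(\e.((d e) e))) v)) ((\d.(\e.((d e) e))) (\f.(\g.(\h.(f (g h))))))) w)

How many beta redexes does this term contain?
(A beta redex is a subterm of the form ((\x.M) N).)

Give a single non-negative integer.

Answer: 3

Derivation:
Term: (((((\b.(\c.b)) q) ((\d.(\e.((d e) e))) v)) ((\d.(\e.((d e) e))) (\f.(\g.(\h.(f (g h))))))) w)
  Redex: ((\b.(\c.b)) q)
  Redex: ((\d.(\e.((d e) e))) v)
  Redex: ((\d.(\e.((d e) e))) (\f.(\g.(\h.(f (g h))))))
Total redexes: 3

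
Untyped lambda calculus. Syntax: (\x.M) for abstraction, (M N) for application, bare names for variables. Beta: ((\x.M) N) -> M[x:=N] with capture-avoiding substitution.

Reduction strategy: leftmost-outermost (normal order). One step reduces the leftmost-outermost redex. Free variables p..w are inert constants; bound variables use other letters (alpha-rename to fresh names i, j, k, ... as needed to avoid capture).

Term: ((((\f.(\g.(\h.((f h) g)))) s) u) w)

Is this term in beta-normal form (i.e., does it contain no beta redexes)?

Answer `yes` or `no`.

Answer: no

Derivation:
Term: ((((\f.(\g.(\h.((f h) g)))) s) u) w)
Found 1 beta redex(es).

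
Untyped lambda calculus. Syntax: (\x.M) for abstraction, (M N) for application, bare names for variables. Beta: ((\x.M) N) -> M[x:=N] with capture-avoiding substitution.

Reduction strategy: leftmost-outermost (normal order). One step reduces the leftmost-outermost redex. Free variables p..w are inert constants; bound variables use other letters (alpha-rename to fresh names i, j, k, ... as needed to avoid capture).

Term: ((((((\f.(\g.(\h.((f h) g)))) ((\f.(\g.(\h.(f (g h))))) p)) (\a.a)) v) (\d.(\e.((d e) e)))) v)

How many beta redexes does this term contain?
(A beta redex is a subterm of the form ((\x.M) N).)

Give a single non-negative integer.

Answer: 2

Derivation:
Term: ((((((\f.(\g.(\h.((f h) g)))) ((\f.(\g.(\h.(f (g h))))) p)) (\a.a)) v) (\d.(\e.((d e) e)))) v)
  Redex: ((\f.(\g.(\h.((f h) g)))) ((\f.(\g.(\h.(f (g h))))) p))
  Redex: ((\f.(\g.(\h.(f (g h))))) p)
Total redexes: 2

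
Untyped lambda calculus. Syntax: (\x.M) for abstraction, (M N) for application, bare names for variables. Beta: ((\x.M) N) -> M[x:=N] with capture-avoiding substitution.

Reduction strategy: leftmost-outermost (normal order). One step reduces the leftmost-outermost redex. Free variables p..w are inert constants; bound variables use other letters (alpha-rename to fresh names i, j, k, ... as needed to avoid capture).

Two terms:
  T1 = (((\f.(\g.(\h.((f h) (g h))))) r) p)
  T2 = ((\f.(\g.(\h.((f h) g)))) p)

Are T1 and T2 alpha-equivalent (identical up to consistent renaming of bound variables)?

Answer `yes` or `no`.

Term 1: (((\f.(\g.(\h.((f h) (g h))))) r) p)
Term 2: ((\f.(\g.(\h.((f h) g)))) p)
Alpha-equivalence: compare structure up to binder renaming.
Result: False

Answer: no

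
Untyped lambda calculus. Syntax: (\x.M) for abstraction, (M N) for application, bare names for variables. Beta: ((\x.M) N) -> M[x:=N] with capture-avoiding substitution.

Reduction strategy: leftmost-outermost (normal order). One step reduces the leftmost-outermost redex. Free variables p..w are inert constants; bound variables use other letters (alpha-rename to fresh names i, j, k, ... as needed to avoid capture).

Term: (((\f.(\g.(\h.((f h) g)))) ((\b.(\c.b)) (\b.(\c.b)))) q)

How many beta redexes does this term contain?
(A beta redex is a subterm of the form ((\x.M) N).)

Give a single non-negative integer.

Answer: 2

Derivation:
Term: (((\f.(\g.(\h.((f h) g)))) ((\b.(\c.b)) (\b.(\c.b)))) q)
  Redex: ((\f.(\g.(\h.((f h) g)))) ((\b.(\c.b)) (\b.(\c.b))))
  Redex: ((\b.(\c.b)) (\b.(\c.b)))
Total redexes: 2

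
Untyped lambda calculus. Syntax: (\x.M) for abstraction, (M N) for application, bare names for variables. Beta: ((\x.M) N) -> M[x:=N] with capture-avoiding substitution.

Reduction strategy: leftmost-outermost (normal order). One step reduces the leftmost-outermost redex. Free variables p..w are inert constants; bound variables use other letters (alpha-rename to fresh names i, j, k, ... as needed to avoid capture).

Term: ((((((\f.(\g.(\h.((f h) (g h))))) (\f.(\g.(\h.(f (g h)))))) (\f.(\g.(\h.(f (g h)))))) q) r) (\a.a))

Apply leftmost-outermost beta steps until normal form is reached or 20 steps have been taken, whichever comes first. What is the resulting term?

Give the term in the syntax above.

Answer: ((q (\h.(q (r h)))) (\a.a))

Derivation:
Step 0: ((((((\f.(\g.(\h.((f h) (g h))))) (\f.(\g.(\h.(f (g h)))))) (\f.(\g.(\h.(f (g h)))))) q) r) (\a.a))
Step 1: (((((\g.(\h.(((\f.(\g.(\h.(f (g h))))) h) (g h)))) (\f.(\g.(\h.(f (g h)))))) q) r) (\a.a))
Step 2: ((((\h.(((\f.(\g.(\h.(f (g h))))) h) ((\f.(\g.(\h.(f (g h))))) h))) q) r) (\a.a))
Step 3: (((((\f.(\g.(\h.(f (g h))))) q) ((\f.(\g.(\h.(f (g h))))) q)) r) (\a.a))
Step 4: ((((\g.(\h.(q (g h)))) ((\f.(\g.(\h.(f (g h))))) q)) r) (\a.a))
Step 5: (((\h.(q (((\f.(\g.(\h.(f (g h))))) q) h))) r) (\a.a))
Step 6: ((q (((\f.(\g.(\h.(f (g h))))) q) r)) (\a.a))
Step 7: ((q ((\g.(\h.(q (g h)))) r)) (\a.a))
Step 8: ((q (\h.(q (r h)))) (\a.a))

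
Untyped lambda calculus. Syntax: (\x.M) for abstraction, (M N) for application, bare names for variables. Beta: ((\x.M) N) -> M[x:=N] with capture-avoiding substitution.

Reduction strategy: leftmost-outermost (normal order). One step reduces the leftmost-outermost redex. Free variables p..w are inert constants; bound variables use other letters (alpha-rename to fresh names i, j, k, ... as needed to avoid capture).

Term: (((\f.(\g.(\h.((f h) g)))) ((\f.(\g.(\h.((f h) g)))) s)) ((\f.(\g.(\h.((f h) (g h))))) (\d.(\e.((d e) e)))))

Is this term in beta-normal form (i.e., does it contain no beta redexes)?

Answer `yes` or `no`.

Answer: no

Derivation:
Term: (((\f.(\g.(\h.((f h) g)))) ((\f.(\g.(\h.((f h) g)))) s)) ((\f.(\g.(\h.((f h) (g h))))) (\d.(\e.((d e) e)))))
Found 3 beta redex(es).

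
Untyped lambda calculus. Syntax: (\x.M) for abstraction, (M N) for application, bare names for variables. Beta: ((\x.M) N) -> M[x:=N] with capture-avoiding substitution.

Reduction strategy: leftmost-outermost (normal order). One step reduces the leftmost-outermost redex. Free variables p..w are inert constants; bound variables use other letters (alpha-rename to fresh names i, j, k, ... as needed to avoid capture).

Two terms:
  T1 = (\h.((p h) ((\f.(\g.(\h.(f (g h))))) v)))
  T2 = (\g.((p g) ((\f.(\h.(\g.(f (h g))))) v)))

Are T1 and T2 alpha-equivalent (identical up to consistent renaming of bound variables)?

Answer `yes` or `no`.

Term 1: (\h.((p h) ((\f.(\g.(\h.(f (g h))))) v)))
Term 2: (\g.((p g) ((\f.(\h.(\g.(f (h g))))) v)))
Alpha-equivalence: compare structure up to binder renaming.
Result: True

Answer: yes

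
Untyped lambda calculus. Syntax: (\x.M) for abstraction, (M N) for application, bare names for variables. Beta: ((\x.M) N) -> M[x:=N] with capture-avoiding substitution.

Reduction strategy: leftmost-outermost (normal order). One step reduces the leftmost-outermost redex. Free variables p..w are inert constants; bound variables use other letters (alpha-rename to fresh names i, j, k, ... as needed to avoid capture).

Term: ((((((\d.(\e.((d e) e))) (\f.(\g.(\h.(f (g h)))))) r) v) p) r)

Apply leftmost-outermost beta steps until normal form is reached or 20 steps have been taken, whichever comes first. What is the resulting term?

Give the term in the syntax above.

Answer: (((r (r v)) p) r)

Derivation:
Step 0: ((((((\d.(\e.((d e) e))) (\f.(\g.(\h.(f (g h)))))) r) v) p) r)
Step 1: (((((\e.(((\f.(\g.(\h.(f (g h))))) e) e)) r) v) p) r)
Step 2: ((((((\f.(\g.(\h.(f (g h))))) r) r) v) p) r)
Step 3: (((((\g.(\h.(r (g h)))) r) v) p) r)
Step 4: ((((\h.(r (r h))) v) p) r)
Step 5: (((r (r v)) p) r)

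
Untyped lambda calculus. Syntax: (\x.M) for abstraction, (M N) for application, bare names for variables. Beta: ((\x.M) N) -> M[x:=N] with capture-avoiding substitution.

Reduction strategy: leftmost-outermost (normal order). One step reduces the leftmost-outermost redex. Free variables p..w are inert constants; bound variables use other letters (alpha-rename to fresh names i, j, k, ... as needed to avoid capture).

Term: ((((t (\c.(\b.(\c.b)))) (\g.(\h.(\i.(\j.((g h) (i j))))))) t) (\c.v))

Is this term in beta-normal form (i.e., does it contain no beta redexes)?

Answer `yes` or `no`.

Term: ((((t (\c.(\b.(\c.b)))) (\g.(\h.(\i.(\j.((g h) (i j))))))) t) (\c.v))
No beta redexes found.

Answer: yes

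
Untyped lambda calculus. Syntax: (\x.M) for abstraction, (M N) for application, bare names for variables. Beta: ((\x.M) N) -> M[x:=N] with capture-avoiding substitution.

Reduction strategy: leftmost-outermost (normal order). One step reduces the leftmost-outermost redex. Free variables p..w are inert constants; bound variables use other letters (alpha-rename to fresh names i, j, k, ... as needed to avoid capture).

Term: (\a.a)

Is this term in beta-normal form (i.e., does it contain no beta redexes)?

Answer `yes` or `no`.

Term: (\a.a)
No beta redexes found.

Answer: yes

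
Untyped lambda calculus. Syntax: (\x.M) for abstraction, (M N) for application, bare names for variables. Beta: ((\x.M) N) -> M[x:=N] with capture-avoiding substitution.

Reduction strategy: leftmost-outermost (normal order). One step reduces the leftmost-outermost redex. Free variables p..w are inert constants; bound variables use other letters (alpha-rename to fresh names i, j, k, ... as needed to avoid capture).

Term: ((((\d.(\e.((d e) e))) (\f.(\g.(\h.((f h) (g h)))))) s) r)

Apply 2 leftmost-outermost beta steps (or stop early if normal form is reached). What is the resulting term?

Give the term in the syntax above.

Step 0: ((((\d.(\e.((d e) e))) (\f.(\g.(\h.((f h) (g h)))))) s) r)
Step 1: (((\e.(((\f.(\g.(\h.((f h) (g h))))) e) e)) s) r)
Step 2: ((((\f.(\g.(\h.((f h) (g h))))) s) s) r)

Answer: ((((\f.(\g.(\h.((f h) (g h))))) s) s) r)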